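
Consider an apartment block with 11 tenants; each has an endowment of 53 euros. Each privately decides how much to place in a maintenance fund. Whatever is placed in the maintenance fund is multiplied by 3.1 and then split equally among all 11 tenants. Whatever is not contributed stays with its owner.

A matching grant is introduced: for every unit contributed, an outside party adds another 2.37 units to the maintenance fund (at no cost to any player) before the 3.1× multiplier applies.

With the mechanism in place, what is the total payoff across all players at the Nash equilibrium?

583.00 euros

Even with the mechanism, each unit contributed returns only 3.1 × 3.37 / 11 = 0.9497 per unit of net cost, so contributing nothing is still dominant.
Everyone keeps their endowment and the group total is 11 × 53 = 583.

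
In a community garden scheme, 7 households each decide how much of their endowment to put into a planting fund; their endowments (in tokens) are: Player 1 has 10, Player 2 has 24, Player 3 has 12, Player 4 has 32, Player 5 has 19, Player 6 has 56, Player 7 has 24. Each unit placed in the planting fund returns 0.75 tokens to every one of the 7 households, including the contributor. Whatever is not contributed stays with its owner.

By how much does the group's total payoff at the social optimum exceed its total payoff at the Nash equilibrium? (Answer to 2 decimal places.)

752.25 tokens

The private return per contributed unit is 0.75 < 1 for everyone, so the Nash equilibrium is zero contribution and the group total is Σ E_j = 10 + 24 + 12 + 32 + 19 + 56 + 24 = 177.
Each contributed unit returns 5.250 to the group, so the social optimum is full contribution by everyone: group total = 5.250 × 177 = 929.25.
Efficiency loss = (5.250 − 1) × 177 = 752.25.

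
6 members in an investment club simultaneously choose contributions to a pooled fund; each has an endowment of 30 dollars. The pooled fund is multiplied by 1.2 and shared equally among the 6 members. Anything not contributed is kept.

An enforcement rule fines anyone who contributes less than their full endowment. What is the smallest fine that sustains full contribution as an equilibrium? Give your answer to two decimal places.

24.00 dollars

Given the others contribute fully, the best deviation is to contribute 0 (any partial contribution still incurs the fine and gives up units whose private return 0.2000 is below 1).
Deviating from 30 to 0 saves 30 dollars but forfeits the deviator's share of the drop in the pooled fund: 1.2/6 × 30 = 6.00.
So the deviation gain is 30 − 6.00 = 24.00, and the fine must be at least 24.00 dollars to wipe it out.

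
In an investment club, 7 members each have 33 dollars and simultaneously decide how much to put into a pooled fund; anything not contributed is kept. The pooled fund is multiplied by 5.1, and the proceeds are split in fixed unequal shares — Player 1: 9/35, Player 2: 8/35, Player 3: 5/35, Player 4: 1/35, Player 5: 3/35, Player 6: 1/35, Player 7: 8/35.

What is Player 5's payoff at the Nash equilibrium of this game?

76.28 dollars

For player j, contributing a unit is worthwhile iff 5.1 × (j's share) ≥ 1, i.e. iff j's share is at least 0.1961.
The shares above 0.1961 belong to Player 1, Player 2 and Player 7, contributing 33 each; the remaining 4 contribute 0. Total contributed: 99.
Player 5 keeps 33 and receives 5.1 × 99 × 3/35 = 43.28 from the pooled fund, for a payoff of 76.28.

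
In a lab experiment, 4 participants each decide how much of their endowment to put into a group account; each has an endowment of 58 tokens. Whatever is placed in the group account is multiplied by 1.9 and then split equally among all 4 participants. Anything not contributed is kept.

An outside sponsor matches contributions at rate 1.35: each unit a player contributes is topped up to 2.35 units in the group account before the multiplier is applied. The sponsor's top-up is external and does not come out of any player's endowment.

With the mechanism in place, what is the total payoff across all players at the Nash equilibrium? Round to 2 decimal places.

1035.88 tokens

Under the mechanism each unit contributed yields 1.9 × 2.35 / 4 = 1.1163 back to its contributor per unit of net cost, which exceeds 1, making full contribution the dominant choice for everyone.
So the Nash equilibrium is full contribution by all 4; the group earns 1.9 × 2.35 × 232 = 1035.88.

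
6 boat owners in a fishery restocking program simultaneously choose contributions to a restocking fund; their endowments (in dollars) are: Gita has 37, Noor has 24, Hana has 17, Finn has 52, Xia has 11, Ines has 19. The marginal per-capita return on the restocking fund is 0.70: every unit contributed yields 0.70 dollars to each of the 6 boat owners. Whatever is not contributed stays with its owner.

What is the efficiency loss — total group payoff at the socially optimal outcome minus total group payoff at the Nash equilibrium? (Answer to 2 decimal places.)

512.00 dollars

The private return per contributed unit is 0.70 < 1 for everyone, so the Nash equilibrium is zero contribution and the group total is Σ E_j = 37 + 24 + 17 + 52 + 11 + 19 = 160.
Each contributed unit returns 4.200 to the group, so the social optimum is full contribution by everyone: group total = 4.200 × 160 = 672.00.
Efficiency loss = (4.200 − 1) × 160 = 512.00.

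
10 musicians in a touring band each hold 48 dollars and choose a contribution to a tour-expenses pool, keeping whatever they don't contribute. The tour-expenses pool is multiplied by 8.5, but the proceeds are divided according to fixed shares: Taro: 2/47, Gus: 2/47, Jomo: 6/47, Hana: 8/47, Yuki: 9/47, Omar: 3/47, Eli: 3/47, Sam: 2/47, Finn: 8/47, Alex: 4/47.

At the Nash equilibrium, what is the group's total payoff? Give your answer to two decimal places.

1920.00 dollars

Player j's private return per contributed unit is 8.5 × (j's share). Contributing is weakly dominant for j when that share is at least 1/8.5 = 0.1176, and contributing 0 is dominant otherwise.
The shares above 0.1176 belong to Jomo, Hana, Yuki and Finn, contributing 48 each; the remaining 6 contribute 0. Total contributed: 192.
The tour-expenses pool pays out 8.5 × 192 = 1632.00 in total (split across the unequal shares, but the aggregate is all that matters for the group sum).
The 6 free-riders keep 48 each, adding 288. Group total = 288 + 1632.00 = 1920.00.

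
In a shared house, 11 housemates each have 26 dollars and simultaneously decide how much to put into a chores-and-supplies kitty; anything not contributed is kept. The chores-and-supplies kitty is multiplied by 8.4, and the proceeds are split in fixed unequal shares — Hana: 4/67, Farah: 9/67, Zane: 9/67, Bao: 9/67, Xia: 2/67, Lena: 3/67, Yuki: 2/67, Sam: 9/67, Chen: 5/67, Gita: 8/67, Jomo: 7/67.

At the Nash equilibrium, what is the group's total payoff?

1248.00 dollars

Each unit j contributes comes back to j as 8.4 × (j's share), so j prefers to contribute only if that share exceeds 1/8.4 = 0.1190; otherwise keeping the unit dominates.
Farah, Zane, Bao, Sam and Gita are above the threshold, contributing 26 each; the remaining 6 contribute 0. Total contributed: 130.
The chores-and-supplies kitty pays out 8.4 × 130 = 1092.00 in total (split across the unequal shares, but the aggregate is all that matters for the group sum).
The 6 free-riders keep 26 each, adding 156. Group total = 156 + 1092.00 = 1248.00.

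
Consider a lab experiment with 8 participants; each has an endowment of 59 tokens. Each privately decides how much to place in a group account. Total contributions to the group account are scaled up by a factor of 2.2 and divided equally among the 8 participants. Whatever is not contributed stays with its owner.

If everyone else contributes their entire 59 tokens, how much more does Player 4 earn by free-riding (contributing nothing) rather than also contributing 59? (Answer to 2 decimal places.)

42.78 tokens

Switching from a contribution of 59 to 0 lets Player 4 keep an extra 59 tokens, but lowers the group account by 59, which costs Player 4 their own share of that drop: 2.2/8 × 59 = 16.22.
Net gain = 59 − 16.22 = 42.78. The private return per contributed unit (0.2750) is below 1, so free-riding is indeed the best response regardless of what the others do.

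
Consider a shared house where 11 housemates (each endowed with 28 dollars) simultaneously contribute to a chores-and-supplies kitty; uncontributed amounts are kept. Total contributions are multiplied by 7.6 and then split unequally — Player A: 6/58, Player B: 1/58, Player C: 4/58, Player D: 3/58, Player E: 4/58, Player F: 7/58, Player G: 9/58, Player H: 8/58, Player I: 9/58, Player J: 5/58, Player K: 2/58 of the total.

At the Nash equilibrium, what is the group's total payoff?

Player j's private return per contributed unit is 7.6 × (j's share). Contributing is weakly dominant for j when that share is at least 1/7.6 = 0.1316, and contributing 0 is dominant otherwise.
The shares above 0.1316 belong to Player G, Player H and Player I, contributing 28 each; the remaining 8 contribute 0. Total contributed: 84.
The chores-and-supplies kitty pays out 7.6 × 84 = 638.40 in total (split across the unequal shares, but the aggregate is all that matters for the group sum).
The 8 free-riders keep 28 each, adding 224. Group total = 224 + 638.40 = 862.40.

862.40 dollars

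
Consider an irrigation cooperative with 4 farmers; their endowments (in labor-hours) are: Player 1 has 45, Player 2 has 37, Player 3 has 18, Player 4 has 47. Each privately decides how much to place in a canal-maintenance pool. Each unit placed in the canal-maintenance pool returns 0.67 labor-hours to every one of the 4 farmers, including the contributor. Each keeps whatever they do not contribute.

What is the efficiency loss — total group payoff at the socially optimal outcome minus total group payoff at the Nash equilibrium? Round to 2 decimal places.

The private return per contributed unit is 0.67 < 1 for everyone, so the Nash equilibrium is zero contribution and the group total is Σ E_j = 45 + 37 + 18 + 47 = 147.
Each contributed unit returns 2.680 to the group, so the social optimum is full contribution by everyone: group total = 2.680 × 147 = 393.96.
Efficiency loss = (2.680 − 1) × 147 = 246.96.

246.96 labor-hours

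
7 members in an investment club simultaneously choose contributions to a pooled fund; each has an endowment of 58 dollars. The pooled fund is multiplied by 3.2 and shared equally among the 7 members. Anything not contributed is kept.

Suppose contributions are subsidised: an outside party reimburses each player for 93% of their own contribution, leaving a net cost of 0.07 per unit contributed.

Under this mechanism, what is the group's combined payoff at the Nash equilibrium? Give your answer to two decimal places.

1676.78 dollars

Under the mechanism each unit contributed yields (3.2/7) / 0.07 = 6.5306 back to its contributor per unit of net cost, which exceeds 1, making full contribution the dominant choice for everyone.
So the Nash equilibrium is full contribution by all 7; the group earns 7 × (58 × 0.93 + 3.2 × 58) = 1676.78.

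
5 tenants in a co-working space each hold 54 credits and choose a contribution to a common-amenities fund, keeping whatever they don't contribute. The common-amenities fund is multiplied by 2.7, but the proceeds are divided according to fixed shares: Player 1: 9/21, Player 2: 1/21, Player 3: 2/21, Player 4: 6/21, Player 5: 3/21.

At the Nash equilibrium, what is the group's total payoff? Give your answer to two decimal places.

Player j's private return per contributed unit is 2.7 × (j's share). Contributing is weakly dominant for j when that share is at least 1/2.7 = 0.3704, and contributing 0 is dominant otherwise.
Player 1 alone (share 9/21) is above the threshold, contributing 54; the remaining 4 contribute 0. Total contributed: 54.
The common-amenities fund pays out 2.7 × 54 = 145.80 in total (split across the unequal shares, but the aggregate is all that matters for the group sum).
The 4 free-riders keep 54 each, adding 216. Group total = 216 + 145.80 = 361.80.

361.80 credits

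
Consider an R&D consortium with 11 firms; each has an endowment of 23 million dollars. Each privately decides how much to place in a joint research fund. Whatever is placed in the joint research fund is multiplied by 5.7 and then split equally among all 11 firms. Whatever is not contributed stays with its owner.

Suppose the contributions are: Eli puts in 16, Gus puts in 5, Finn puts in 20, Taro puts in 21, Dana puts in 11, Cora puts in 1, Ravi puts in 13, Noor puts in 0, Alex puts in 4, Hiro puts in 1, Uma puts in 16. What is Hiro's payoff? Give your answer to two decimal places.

Total contributed: 16 + 5 + 20 + 21 + 11 + 1 + 13 + 0 + 4 + 1 + 16 = 108.
Each receives 5.7 × 108 / 11 = 55.96 from the joint research fund.
Hiro keeps 23 − 1 = 22, so Hiro's payoff is 22 + 55.96 = 77.96.

77.96 million dollars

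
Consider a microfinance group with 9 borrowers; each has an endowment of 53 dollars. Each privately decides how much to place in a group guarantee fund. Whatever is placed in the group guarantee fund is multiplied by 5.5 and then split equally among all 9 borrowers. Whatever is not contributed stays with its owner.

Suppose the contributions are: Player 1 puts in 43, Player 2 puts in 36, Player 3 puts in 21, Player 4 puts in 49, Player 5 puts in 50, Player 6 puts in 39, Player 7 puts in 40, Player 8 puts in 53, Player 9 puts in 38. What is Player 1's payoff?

Total contributed: 43 + 36 + 21 + 49 + 50 + 39 + 40 + 53 + 38 = 369.
Each receives 5.5 × 369 / 9 = 225.50 from the group guarantee fund.
Player 1 keeps 53 − 43 = 10, so Player 1's payoff is 10 + 225.50 = 235.50.

235.50 dollars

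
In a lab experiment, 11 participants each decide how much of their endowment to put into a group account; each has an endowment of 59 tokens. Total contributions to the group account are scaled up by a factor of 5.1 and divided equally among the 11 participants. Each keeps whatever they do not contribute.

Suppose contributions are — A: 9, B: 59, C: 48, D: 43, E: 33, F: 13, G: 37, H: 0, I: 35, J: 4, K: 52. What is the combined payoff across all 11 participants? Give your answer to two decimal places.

Total contributed: 9 + 59 + 48 + 43 + 33 + 13 + 37 + 0 + 35 + 4 + 52 = 333; total kept: 11 × 59 − 333 = 316.
The group account pays out 5.1 × 333 = 1698.30 in aggregate.
Group total = 316 + 1698.30 = 2014.30.

2014.30 tokens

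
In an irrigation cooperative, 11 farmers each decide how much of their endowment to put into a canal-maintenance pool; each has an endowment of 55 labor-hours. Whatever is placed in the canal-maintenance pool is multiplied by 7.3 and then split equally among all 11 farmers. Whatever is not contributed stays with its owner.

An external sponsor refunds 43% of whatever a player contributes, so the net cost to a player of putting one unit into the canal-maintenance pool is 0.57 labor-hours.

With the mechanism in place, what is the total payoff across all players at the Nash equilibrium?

The effective private return per unit is now (7.3/11) / 0.57 = 1.1643 > 1, so every player's dominant strategy flips to full contribution.
So the Nash equilibrium is full contribution by all 11; the group earns 11 × (55 × 0.43 + 7.3 × 55) = 4676.65.

4676.65 labor-hours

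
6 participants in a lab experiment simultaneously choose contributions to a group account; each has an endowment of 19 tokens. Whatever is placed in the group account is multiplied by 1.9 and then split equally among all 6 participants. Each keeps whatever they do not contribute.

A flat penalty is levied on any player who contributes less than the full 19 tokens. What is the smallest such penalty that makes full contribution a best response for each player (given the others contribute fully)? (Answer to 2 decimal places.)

12.98 tokens

Given the others contribute fully, the best deviation is to contribute 0 (any partial contribution still incurs the fine and gives up units whose private return 0.3167 is below 1).
Deviating from 19 to 0 saves 19 tokens but forfeits the deviator's share of the drop in the group account: 1.9/6 × 19 = 6.02.
So the deviation gain is 19 − 6.02 = 12.98, and the fine must be at least 12.98 tokens to wipe it out.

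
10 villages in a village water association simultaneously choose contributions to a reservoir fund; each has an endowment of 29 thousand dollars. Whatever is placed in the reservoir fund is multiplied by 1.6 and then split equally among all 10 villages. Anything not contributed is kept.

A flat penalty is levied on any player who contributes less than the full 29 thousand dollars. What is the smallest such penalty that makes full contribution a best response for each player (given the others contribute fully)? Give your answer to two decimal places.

Given the others contribute fully, the best deviation is to contribute 0 (any partial contribution still incurs the fine and gives up units whose private return 0.1600 is below 1).
Deviating from 29 to 0 saves 29 thousand dollars but forfeits the deviator's share of the drop in the reservoir fund: 1.6/10 × 29 = 4.64.
So the deviation gain is 29 − 4.64 = 24.36, and the fine must be at least 24.36 thousand dollars to wipe it out.

24.36 thousand dollars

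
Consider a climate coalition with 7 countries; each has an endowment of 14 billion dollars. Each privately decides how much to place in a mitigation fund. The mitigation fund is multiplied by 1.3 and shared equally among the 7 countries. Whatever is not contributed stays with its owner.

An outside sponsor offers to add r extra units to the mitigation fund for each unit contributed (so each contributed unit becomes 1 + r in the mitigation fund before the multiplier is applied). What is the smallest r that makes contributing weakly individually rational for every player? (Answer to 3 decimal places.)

With matching at rate r, one contributed unit becomes (1 + r) in the mitigation fund and returns 1.3 × (1 + r) / 7 to the contributor.
Setting this equal to 1: 1 + r = 7/1.3 = 5.3846.
So the minimum matching rate is r = 5.3846 − 1 = 4.385.

4.385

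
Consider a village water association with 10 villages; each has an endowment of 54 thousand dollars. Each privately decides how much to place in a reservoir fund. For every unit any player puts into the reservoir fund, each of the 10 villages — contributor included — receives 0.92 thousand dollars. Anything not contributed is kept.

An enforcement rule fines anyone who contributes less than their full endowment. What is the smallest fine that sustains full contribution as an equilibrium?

Given the others contribute fully, the best deviation is to contribute 0 (any partial contribution still incurs the fine and gives up units whose private return 0.92 is below 1).
Deviating from 54 to 0 saves 54 thousand dollars but forfeits the deviator's share of the drop in the reservoir fund: 0.92 × 54 = 49.68.
So the deviation gain is 54 − 49.68 = 4.32, and the fine must be at least 4.32 thousand dollars to wipe it out.

4.32 thousand dollars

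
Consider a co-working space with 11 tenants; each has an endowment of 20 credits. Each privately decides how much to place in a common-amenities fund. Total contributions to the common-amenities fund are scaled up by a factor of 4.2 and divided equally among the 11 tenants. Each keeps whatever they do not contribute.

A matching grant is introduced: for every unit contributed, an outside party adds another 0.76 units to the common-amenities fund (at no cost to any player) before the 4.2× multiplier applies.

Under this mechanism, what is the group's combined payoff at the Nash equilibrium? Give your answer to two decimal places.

220.00 credits

The effective private return is 4.2 × 1.76 / 11 = 0.6720, which is still under 1, so the mechanism doesn't change anyone's dominant strategy: zero contribution.
At the Nash equilibrium no one contributes; group total payoff = 11 × 20 = 220.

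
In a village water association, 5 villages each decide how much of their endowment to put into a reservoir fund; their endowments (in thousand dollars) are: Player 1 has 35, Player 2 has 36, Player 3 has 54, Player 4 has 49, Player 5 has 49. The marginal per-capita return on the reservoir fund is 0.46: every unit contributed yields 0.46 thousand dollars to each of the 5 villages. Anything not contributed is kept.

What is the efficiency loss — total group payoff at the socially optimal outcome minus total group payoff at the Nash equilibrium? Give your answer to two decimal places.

289.90 thousand dollars

The private return per contributed unit is 0.46 < 1 for everyone, so the Nash equilibrium is zero contribution and the group total is Σ E_j = 35 + 36 + 54 + 49 + 49 = 223.
Each contributed unit returns 2.300 to the group, so the social optimum is full contribution by everyone: group total = 2.300 × 223 = 512.90.
Efficiency loss = (2.300 − 1) × 223 = 289.90.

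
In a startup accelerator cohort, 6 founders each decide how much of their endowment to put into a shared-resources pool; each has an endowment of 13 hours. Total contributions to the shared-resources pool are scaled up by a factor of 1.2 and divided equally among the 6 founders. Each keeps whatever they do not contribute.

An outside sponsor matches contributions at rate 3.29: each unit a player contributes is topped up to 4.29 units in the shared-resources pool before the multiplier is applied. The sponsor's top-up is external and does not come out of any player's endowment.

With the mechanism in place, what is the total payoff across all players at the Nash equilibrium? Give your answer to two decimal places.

78.00 hours

Even with the mechanism, each unit contributed returns only 1.2 × 4.29 / 6 = 0.8580 per unit of net cost, so contributing nothing is still dominant.
At the Nash equilibrium no one contributes; group total payoff = 6 × 13 = 78.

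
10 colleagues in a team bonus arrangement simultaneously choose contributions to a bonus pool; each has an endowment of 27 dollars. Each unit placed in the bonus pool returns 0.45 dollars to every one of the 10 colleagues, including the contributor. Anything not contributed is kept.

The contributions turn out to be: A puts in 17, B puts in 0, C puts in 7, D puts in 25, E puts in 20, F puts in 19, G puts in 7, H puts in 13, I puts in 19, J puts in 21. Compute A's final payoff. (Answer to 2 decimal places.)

76.60 dollars

Total contributed: 17 + 0 + 7 + 25 + 20 + 19 + 7 + 13 + 19 + 21 = 148.
Each receives 0.45 × 148 = 66.60 from the bonus pool.
A keeps 27 − 17 = 10, so A's payoff is 10 + 66.60 = 76.60.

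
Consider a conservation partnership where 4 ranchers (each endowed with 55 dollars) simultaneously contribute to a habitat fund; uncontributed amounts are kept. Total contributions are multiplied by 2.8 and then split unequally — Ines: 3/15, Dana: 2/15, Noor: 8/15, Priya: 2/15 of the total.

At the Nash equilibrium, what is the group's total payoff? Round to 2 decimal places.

For player j, contributing a unit is worthwhile iff 2.8 × (j's share) ≥ 1, i.e. iff j's share is at least 0.3571.
Noor alone (share 8/15) is above the threshold, contributing 55; the remaining 3 contribute 0. Total contributed: 55.
The habitat fund pays out 2.8 × 55 = 154.00 in total (split across the unequal shares, but the aggregate is all that matters for the group sum).
The 3 free-riders keep 55 each, adding 165. Group total = 165 + 154.00 = 319.00.

319.00 dollars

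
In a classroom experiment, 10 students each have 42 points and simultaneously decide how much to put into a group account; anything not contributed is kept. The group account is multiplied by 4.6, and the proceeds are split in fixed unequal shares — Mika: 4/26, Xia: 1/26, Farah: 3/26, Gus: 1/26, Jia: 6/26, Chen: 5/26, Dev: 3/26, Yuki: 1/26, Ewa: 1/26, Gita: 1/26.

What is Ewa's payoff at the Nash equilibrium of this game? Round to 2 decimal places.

Player j's private return per contributed unit is 4.6 × (j's share). Contributing is weakly dominant for j when that share is at least 1/4.6 = 0.2174, and contributing 0 is dominant otherwise.
The only share above 0.2174 is Jia's 6/26, contributing 42; the remaining 9 contribute 0. Total contributed: 42.
Ewa keeps 42 and receives 4.6 × 42 × 1/26 = 7.43 from the group account, for a payoff of 49.43.

49.43 points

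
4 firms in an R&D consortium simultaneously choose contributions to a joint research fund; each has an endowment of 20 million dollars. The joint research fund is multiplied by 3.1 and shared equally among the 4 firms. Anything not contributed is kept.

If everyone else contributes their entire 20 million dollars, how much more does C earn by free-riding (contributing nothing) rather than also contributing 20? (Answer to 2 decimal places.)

Switching from a contribution of 20 to 0 lets C keep an extra 20 million dollars, but lowers the joint research fund by 20, which costs C their own share of that drop: 3.1/4 × 20 = 15.50.
Net gain = 20 − 15.50 = 4.50. The private return per contributed unit (0.7750) is below 1, so free-riding is indeed the best response regardless of what the others do.

4.50 million dollars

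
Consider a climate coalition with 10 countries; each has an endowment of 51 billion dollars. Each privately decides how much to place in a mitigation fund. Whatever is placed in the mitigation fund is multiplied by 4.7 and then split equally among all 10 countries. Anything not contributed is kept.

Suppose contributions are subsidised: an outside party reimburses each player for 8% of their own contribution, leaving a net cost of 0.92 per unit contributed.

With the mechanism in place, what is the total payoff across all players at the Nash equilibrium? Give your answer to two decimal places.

With the mechanism, a contributed unit returns (4.7/10) / 0.92 = 0.5109 per unit of net cost — still below 1 — so contributing 0 remains dominant for every player.
Everyone keeps their endowment and the group total is 10 × 51 = 510.

510.00 billion dollars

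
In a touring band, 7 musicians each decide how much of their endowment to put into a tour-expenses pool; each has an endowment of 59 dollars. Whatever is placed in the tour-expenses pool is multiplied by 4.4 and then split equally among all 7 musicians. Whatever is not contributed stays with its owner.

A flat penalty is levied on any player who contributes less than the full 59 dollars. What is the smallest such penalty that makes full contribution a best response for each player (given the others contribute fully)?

21.91 dollars

Given the others contribute fully, the best deviation is to contribute 0 (any partial contribution still incurs the fine and gives up units whose private return 0.6286 is below 1).
Deviating from 59 to 0 saves 59 dollars but forfeits the deviator's share of the drop in the tour-expenses pool: 4.4/7 × 59 = 37.09.
So the deviation gain is 59 − 37.09 = 21.91, and the fine must be at least 21.91 dollars to wipe it out.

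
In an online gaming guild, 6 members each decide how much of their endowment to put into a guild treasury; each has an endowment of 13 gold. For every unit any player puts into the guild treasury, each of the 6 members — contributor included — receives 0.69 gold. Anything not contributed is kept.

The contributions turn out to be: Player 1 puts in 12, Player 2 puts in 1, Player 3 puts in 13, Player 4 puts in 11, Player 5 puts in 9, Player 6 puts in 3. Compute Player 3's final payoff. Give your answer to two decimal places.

Total contributed: 12 + 1 + 13 + 11 + 9 + 3 = 49.
Each receives 0.69 × 49 = 33.81 from the guild treasury.
Player 3 keeps 13 − 13 = 0, so Player 3's payoff is 0 + 33.81 = 33.81.

33.81 gold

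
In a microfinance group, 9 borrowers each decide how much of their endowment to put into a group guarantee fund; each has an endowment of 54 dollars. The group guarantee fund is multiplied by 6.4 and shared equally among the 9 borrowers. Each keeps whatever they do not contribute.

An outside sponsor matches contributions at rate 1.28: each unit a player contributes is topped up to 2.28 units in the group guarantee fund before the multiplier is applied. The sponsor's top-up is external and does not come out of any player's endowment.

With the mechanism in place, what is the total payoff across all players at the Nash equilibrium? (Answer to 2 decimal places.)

7091.71 dollars

With the mechanism, a contributed unit returns 6.4 × 2.28 / 9 = 1.6213 per unit of net cost to the contributor — now above 1 — so contributing fully is weakly dominant for every player.
So the Nash equilibrium is full contribution by all 9; the group earns 6.4 × 2.28 × 486 = 7091.71.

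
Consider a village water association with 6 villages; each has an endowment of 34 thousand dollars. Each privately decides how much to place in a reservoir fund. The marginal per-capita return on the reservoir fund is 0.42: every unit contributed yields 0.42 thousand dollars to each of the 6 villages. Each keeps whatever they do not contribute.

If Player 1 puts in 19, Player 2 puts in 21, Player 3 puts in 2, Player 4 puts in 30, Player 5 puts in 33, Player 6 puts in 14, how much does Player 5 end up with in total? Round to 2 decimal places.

Total contributed: 19 + 21 + 2 + 30 + 33 + 14 = 119.
Each receives 0.42 × 119 = 49.98 from the reservoir fund.
Player 5 keeps 34 − 33 = 1, so Player 5's payoff is 1 + 49.98 = 50.98.

50.98 thousand dollars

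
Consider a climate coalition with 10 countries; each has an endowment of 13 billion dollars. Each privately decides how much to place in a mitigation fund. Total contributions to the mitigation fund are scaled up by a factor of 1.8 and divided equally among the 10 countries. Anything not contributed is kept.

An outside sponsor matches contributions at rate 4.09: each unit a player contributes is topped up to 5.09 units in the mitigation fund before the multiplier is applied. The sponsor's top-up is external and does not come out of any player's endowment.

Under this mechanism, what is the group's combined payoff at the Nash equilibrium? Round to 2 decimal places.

130.00 billion dollars

Even with the mechanism, each unit contributed returns only 1.8 × 5.09 / 10 = 0.9162 per unit of net cost, so contributing nothing is still dominant.
At the Nash equilibrium no one contributes; group total payoff = 10 × 13 = 130.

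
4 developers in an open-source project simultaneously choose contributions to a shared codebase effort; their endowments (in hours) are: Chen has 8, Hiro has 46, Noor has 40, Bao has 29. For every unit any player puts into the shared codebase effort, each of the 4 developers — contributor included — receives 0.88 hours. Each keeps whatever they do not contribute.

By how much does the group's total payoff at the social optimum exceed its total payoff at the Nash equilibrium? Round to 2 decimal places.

The private return per contributed unit is 0.88 < 1 for everyone, so the Nash equilibrium is zero contribution and the group total is Σ E_j = 8 + 46 + 40 + 29 = 123.
Each contributed unit returns 3.520 to the group, so the social optimum is full contribution by everyone: group total = 3.520 × 123 = 432.96.
Efficiency loss = (3.520 − 1) × 123 = 309.96.

309.96 hours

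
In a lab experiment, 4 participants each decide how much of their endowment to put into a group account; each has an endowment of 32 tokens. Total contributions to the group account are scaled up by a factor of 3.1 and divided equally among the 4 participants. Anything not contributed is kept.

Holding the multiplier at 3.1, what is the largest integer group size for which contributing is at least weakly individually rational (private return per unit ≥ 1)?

Private return per unit is 3.1/(group size), which is ≥ 1 whenever the group size is ≤ 3.1.
The largest such integer is 3.

3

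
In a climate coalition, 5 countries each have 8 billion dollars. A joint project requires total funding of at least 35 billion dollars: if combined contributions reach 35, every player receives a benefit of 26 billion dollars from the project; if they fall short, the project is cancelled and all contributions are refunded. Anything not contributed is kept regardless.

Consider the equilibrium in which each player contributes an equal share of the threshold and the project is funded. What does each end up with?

Equal share of the threshold: 35/5 = 7.
At this profile no one gains by cutting their contribution: any cut drops the total below 35, the project is cancelled, contributions are refunded, and the deviator ends with 8, which is less than 8 − 7 + 26 = 27. Contributing more than 7 just wastes the excess. So contributing exactly 7 is a best response.
Each player's payoff: 8 − 7 + 26 = 27.

27 billion dollars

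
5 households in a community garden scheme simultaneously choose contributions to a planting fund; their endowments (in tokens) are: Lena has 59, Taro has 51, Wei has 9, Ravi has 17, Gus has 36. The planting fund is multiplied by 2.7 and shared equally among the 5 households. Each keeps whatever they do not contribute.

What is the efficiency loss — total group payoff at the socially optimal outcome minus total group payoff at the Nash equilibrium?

292.40 tokens

The private return per contributed unit is 2.7/5 = 0.5400 < 1 for every player regardless of endowment, so the Nash equilibrium is zero contribution and the group total is Σ E_j = 59 + 51 + 9 + 17 + 36 = 172.
Each contributed unit returns 2.700 to the group, so the social optimum is full contribution by everyone: group total = 2.700 × 172 = 464.40.
Efficiency loss = (2.700 − 1) × 172 = 292.40.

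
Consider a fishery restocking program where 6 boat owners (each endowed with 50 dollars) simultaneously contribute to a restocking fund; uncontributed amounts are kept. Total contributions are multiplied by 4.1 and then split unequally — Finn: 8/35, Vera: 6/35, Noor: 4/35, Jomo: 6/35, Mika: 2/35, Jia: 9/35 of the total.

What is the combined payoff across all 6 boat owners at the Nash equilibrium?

Player j's private return per contributed unit is 4.1 × (j's share). Contributing is weakly dominant for j when that share is at least 1/4.1 = 0.2439, and contributing 0 is dominant otherwise.
Only Jia (9/35) clears that bar, contributing 50; the remaining 5 contribute 0. Total contributed: 50.
The restocking fund pays out 4.1 × 50 = 205.00 in total (split across the unequal shares, but the aggregate is all that matters for the group sum).
The 5 free-riders keep 50 each, adding 250. Group total = 250 + 205.00 = 455.00.

455.00 dollars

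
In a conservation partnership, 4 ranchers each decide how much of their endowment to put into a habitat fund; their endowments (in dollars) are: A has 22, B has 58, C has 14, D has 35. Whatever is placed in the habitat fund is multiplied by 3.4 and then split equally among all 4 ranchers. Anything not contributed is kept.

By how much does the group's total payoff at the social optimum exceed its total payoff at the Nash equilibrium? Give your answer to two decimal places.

The private return per contributed unit is 3.4/4 = 0.8500 < 1 for every player regardless of endowment, so the Nash equilibrium is zero contribution and the group total is Σ E_j = 22 + 58 + 14 + 35 = 129.
Each contributed unit returns 3.400 to the group, so the social optimum is full contribution by everyone: group total = 3.400 × 129 = 438.60.
Efficiency loss = (3.400 − 1) × 129 = 309.60.

309.60 dollars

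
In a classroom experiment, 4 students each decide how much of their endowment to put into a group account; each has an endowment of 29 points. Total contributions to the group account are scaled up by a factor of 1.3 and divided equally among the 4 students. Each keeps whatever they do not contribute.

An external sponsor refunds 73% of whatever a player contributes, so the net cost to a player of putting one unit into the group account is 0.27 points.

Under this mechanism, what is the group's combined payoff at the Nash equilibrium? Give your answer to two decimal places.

With the mechanism, a contributed unit returns (1.3/4) / 0.27 = 1.2037 per unit of net cost to the contributor — now above 1 — so contributing fully is weakly dominant for every player.
So the Nash equilibrium is full contribution by all 4; the group earns 4 × (29 × 0.73 + 1.3 × 29) = 235.48.

235.48 points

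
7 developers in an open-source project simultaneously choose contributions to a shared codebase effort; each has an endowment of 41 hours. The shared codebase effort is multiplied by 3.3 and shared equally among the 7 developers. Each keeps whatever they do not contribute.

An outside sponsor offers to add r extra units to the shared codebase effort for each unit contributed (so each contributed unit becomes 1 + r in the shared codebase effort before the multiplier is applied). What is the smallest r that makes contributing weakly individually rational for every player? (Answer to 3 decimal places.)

1.121

With matching at rate r, one contributed unit becomes (1 + r) in the shared codebase effort and returns 3.3 × (1 + r) / 7 to the contributor.
Setting this equal to 1: 1 + r = 7/3.3 = 2.1212.
So the minimum matching rate is r = 2.1212 − 1 = 1.121.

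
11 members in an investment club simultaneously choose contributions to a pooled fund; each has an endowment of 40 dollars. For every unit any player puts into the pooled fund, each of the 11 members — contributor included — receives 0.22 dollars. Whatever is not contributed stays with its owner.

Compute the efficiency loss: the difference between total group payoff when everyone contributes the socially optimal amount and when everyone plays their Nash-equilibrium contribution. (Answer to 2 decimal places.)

624.80 dollars

The private return per contributed unit is 0.22 < 1, so contributing 0 is dominant for every player. At the Nash equilibrium everyone keeps their 40, and the group total is 11 × 40 = 440.
Each contributed unit returns 2.420 to the group as a whole (0.22 to each of 11 players), which exceeds 1, so the social optimum is full contribution: group total = 2.420 × 440 = 1064.80.
Efficiency loss = 1064.80 − 440 = 624.80.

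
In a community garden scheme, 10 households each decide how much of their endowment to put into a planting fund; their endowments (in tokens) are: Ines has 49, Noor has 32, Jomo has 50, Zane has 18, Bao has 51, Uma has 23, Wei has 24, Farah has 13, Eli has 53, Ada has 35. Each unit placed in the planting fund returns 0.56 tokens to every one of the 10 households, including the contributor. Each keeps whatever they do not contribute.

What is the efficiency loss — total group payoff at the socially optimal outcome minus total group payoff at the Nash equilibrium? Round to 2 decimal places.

1600.80 tokens

The private return per contributed unit is 0.56 < 1 for everyone, so the Nash equilibrium is zero contribution and the group total is Σ E_j = 49 + 32 + 50 + 18 + 51 + 23 + 24 + 13 + 53 + 35 = 348.
Each contributed unit returns 5.600 to the group, so the social optimum is full contribution by everyone: group total = 5.600 × 348 = 1948.80.
Efficiency loss = (5.600 − 1) × 348 = 1600.80.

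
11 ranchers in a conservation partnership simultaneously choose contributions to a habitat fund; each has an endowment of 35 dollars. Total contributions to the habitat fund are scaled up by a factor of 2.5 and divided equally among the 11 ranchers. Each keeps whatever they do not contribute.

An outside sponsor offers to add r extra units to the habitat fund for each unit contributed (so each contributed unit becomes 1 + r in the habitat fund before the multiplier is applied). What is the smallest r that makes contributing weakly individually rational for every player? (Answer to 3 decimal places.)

3.400

With matching at rate r, one contributed unit becomes (1 + r) in the habitat fund and returns 2.5 × (1 + r) / 11 to the contributor.
Setting this equal to 1: 1 + r = 11/2.5 = 4.4000.
So the minimum matching rate is r = 4.4000 − 1 = 3.400.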